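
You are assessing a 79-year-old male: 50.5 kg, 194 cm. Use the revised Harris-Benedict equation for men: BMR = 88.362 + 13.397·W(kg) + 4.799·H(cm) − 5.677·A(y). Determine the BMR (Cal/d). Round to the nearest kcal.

1247 Cal/d

Harris-Benedict: BMR = 88.362 + 13.397(50.5) + 4.799(194) − 5.677(79) = 1247.4335 kcal/day.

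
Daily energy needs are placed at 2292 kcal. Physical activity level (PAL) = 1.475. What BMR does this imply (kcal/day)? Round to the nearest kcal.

1554 kcal/day

BMR = TEE ÷ activity factor = 2292 ÷ 1.475 = 1553.8983 kcal/day.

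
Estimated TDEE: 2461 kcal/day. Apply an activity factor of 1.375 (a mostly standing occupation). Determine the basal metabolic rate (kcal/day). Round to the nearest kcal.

1790 kcal/day

BMR = TEE ÷ activity factor = 2461 ÷ 1.375 = 1789.8182 kcal/day.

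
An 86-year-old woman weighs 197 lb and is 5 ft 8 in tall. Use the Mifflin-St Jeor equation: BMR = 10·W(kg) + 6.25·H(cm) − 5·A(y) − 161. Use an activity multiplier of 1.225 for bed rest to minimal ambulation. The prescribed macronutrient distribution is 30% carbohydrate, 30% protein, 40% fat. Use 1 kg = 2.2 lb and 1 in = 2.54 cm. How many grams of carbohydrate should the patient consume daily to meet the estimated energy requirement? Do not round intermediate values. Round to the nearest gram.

127 g/day

Convert to metric: weight = 197 ÷ 2.2 = 89.5455 kg; height = (5×12 + 8) × 2.54 = 68 × 2.54 = 172.72 cm.
Mifflin-St Jeor (female): BMR = 10(89.5455) + 6.25(172.72) − 5(86) − 161 = 895.4545 + 1079.5 − 430 − 161 = 1383.9545 kcal/day.
TEE = 1383.9545 × 1.225 = 1695.3443 kcal/day.
Carbohydrate energy = 30% × 1695.3443 = 508.6033 kcal.
Carbohydrate = 508.6033 ÷ 4 kcal/g = 127.1508 g.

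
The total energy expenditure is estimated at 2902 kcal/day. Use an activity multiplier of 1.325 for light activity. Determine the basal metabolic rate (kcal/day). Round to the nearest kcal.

2190 kcal/day

BMR = TEE ÷ activity factor = 2902 ÷ 1.325 = 2190.1887 kcal/day.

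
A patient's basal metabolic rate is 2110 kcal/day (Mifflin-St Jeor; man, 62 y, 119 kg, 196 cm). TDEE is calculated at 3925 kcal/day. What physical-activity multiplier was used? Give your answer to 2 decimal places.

Activity factor = TEE ÷ BMR = 3925 ÷ 2110 = 1.86.

1.86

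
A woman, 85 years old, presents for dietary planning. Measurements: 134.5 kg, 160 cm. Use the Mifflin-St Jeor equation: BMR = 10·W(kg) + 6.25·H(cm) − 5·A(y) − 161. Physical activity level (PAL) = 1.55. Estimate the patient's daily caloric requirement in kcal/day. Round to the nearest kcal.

Mifflin-St Jeor (female): BMR = 10(134.5) + 6.25(160) − 5(85) − 161 = 1345 + 1000 − 425 − 161 = 1759 kcal/day.
TEE = BMR × activity factor = 1759 × 1.55 = 2726.45 kcal/day.

2726 kcal/day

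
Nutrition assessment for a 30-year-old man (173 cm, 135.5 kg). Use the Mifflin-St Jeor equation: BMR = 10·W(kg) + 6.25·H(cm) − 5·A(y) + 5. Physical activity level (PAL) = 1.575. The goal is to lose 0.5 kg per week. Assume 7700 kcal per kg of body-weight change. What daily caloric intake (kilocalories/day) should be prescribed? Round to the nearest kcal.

3059 kilocalories/day

Mifflin-St Jeor (male): BMR = 10(135.5) + 6.25(173) − 5(30) + 5 = 1355 + 1081.25 − 150 + 5 = 2291.25 kcal/day.
TEE = 2291.25 × 1.575 = 3608.7188 kcal/day.
Required daily deficit = 0.5 × 7700 ÷ 7 = 550 kcal/day.
Target intake = 3608.7188 − 550 = 3058.7188 kcal/day.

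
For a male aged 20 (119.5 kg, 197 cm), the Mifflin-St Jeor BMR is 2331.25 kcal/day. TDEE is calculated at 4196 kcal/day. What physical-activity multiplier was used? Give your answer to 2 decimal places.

Activity factor = TEE ÷ BMR = 4196 ÷ 2331.25 = 1.8.

1.80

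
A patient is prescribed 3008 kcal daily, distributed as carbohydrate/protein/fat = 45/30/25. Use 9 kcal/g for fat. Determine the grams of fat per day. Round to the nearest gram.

84 g/day

Fat energy = 25% × 3008 = 752 kcal.
At 9 kcal/g: 752 ÷ 9 = 83.5556 g.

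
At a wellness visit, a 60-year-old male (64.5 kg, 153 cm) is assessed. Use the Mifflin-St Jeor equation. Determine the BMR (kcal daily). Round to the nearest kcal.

1306 kcal daily

Mifflin-St Jeor (male): BMR = 10(64.5) + 6.25(153) − 5(60) + 5 = 645 + 956.25 − 300 + 5 = 1306.25 kcal/day.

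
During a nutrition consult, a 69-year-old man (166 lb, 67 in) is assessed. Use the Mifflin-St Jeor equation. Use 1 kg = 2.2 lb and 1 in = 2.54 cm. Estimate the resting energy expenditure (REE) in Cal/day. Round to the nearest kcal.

1478 Cal/day

Convert to metric: weight = 166 ÷ 2.2 = 75.4545 kg; height = 67 × 2.54 = 170.18 cm.
Mifflin-St Jeor (male): BMR = 10(75.4545) + 6.25(170.18) − 5(69) + 5 = 754.5455 + 1063.625 − 345 + 5 = 1478.1705 kcal/day.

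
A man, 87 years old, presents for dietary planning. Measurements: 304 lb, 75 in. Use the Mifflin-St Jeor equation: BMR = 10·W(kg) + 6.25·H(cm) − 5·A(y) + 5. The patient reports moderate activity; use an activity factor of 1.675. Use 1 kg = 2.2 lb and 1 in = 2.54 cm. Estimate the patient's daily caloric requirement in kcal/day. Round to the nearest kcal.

Convert to metric: weight = 304 ÷ 2.2 = 138.1818 kg; height = 75 × 2.54 = 190.5 cm.
Mifflin-St Jeor (male): BMR = 10(138.1818) + 6.25(190.5) − 5(87) + 5 = 1381.8182 + 1190.625 − 435 + 5 = 2142.4432 kcal/day.
TEE = BMR × activity factor = 2142.4432 × 1.675 = 3588.5923 kcal/day.

3589 kcal/day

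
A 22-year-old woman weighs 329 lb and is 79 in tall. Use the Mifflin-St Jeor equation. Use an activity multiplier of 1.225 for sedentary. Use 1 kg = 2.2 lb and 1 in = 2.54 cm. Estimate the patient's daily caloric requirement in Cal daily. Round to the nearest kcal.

Convert to metric: weight = 329 ÷ 2.2 = 149.5455 kg; height = 79 × 2.54 = 200.66 cm.
Mifflin-St Jeor (female): BMR = 10(149.5455) + 6.25(200.66) − 5(22) − 161 = 1495.4545 + 1254.125 − 110 − 161 = 2478.5795 kcal/day.
TEE = BMR × activity factor = 2478.5795 × 1.225 = 3036.2599 kcal/day.

3036 Cal daily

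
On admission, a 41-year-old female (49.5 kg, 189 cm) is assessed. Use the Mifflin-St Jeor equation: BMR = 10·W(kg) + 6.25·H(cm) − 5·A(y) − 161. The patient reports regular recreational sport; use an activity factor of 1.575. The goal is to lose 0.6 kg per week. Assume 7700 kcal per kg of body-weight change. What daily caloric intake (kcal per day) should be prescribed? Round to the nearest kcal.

Mifflin-St Jeor (female): BMR = 10(49.5) + 6.25(189) − 5(41) − 161 = 495 + 1181.25 − 205 − 161 = 1310.25 kcal/day.
TEE = 1310.25 × 1.575 = 2063.6438 kcal/day.
Required daily deficit = 0.6 × 7700 ÷ 7 = 660 kcal/day.
Target intake = 2063.6438 − 660 = 1403.6438 kcal/day.

1404 kcal per day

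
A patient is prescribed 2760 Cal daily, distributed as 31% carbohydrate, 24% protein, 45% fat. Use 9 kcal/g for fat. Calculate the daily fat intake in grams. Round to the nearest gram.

138 g/day

Fat energy = 45% × 2760 = 1242 kcal.
At 9 kcal/g: 1242 ÷ 9 = 138 g.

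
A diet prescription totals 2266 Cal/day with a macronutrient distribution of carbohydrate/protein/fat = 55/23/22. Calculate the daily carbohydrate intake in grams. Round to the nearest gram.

312 g/day

Carbohydrate energy = 55% × 2266 = 1246.3 kcal.
At 4 kcal/g: 1246.3 ÷ 4 = 311.575 g.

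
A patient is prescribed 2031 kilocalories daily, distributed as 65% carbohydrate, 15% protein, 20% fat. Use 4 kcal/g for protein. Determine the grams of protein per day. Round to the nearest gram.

Protein energy = 15% × 2031 = 304.65 kcal.
At 4 kcal/g: 304.65 ÷ 4 = 76.1625 g.

76 g/day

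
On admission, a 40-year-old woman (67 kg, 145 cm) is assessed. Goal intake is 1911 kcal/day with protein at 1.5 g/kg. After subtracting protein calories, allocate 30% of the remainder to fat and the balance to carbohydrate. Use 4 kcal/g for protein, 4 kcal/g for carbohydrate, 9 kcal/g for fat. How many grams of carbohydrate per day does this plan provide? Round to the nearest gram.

264 g/day

Protein = 1.5 × 67 = 100.5 g → 100.5 × 4 = 402 kcal.
Non-protein calories = 1911 − 402 = 1509 kcal.
Fat: 30% × 1509 = 452.7 kcal; carbohydrate: 1056.3 kcal.
Carbohydrate: 1056.3 kcal ÷ 4 kcal/g = 264.075 g.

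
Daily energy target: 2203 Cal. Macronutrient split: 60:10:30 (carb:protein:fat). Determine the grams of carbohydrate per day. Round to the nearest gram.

330 g/day

Carbohydrate energy = 60% × 2203 = 1321.8 kcal.
At 4 kcal/g: 1321.8 ÷ 4 = 330.45 g.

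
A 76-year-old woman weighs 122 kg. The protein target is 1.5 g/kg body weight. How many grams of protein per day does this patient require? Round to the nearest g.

Protein = 1.5 g/kg × 122 kg = 183 g/day.

183 g/day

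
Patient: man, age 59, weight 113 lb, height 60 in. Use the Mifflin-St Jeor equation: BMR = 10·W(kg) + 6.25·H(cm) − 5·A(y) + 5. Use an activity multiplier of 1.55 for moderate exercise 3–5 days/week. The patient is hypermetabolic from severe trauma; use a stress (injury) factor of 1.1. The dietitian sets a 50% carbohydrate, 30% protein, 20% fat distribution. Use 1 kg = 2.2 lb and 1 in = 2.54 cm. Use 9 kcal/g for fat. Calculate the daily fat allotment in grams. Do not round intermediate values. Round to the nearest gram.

Convert to metric: weight = 113 ÷ 2.2 = 51.3636 kg; height = 60 × 2.54 = 152.4 cm.
Mifflin-St Jeor (male): BMR = 10(51.3636) + 6.25(152.4) − 5(59) + 5 = 513.6364 + 952.5 − 295 + 5 = 1176.1364 kcal/day.
TEE = 1176.1364 × 1.55 = 1823.0114 kcal/day.
With stress factor 1.1: 1823.0114 × 1.1 = 2005.3125 kcal/day.
Fat energy = 20% × 2005.3125 = 401.0625 kcal.
Fat = 401.0625 ÷ 9 kcal/g = 44.5625 g.

45 g/day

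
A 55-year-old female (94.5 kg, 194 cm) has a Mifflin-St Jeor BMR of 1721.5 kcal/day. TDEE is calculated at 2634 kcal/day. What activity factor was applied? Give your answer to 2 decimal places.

Activity factor = TEE ÷ BMR = 2634 ÷ 1721.5 = 1.53.

1.53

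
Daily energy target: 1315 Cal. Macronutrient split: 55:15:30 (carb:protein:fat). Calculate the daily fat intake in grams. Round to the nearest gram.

44 g/day

Fat energy = 30% × 1315 = 394.5 kcal.
At 9 kcal/g: 394.5 ÷ 9 = 43.8333 g.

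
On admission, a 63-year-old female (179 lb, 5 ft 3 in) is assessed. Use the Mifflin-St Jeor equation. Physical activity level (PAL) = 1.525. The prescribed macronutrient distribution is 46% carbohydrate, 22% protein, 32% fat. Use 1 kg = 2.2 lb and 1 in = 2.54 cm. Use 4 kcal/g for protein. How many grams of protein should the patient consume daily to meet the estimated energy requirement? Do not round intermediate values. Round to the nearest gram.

112 g/day

Convert to metric: weight = 179 ÷ 2.2 = 81.3636 kg; height = (5×12 + 3) × 2.54 = 63 × 2.54 = 160.02 cm.
Mifflin-St Jeor (female): BMR = 10(81.3636) + 6.25(160.02) − 5(63) − 161 = 813.6364 + 1000.125 − 315 − 161 = 1337.7614 kcal/day.
TEE = 1337.7614 × 1.525 = 2040.0861 kcal/day.
Protein energy = 22% × 2040.0861 = 448.8189 kcal.
Protein = 448.8189 ÷ 4 kcal/g = 112.2047 g.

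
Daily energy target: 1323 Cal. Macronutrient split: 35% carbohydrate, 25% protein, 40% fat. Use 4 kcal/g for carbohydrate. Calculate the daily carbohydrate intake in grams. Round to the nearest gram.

116 g/day

Carbohydrate energy = 35% × 1323 = 463.05 kcal.
At 4 kcal/g: 463.05 ÷ 4 = 115.7625 g.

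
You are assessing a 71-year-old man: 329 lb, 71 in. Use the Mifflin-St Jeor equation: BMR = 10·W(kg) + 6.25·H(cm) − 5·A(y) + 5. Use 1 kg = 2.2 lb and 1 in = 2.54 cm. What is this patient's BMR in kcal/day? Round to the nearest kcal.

Convert to metric: weight = 329 ÷ 2.2 = 149.5455 kg; height = 71 × 2.54 = 180.34 cm.
Mifflin-St Jeor (male): BMR = 10(149.5455) + 6.25(180.34) − 5(71) + 5 = 1495.4545 + 1127.125 − 355 + 5 = 2272.5795 kcal/day.

2273 kcal/day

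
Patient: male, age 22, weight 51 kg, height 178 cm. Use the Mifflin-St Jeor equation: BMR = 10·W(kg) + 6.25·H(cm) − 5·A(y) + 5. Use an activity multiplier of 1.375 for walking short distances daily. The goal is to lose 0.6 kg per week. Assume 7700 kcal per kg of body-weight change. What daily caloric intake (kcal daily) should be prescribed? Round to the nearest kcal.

1427 kcal daily

Mifflin-St Jeor (male): BMR = 10(51) + 6.25(178) − 5(22) + 5 = 510 + 1112.5 − 110 + 5 = 1517.5 kcal/day.
TEE = 1517.5 × 1.375 = 2086.5625 kcal/day.
Required daily deficit = 0.6 × 7700 ÷ 7 = 660 kcal/day.
Target intake = 2086.5625 − 660 = 1426.5625 kcal/day.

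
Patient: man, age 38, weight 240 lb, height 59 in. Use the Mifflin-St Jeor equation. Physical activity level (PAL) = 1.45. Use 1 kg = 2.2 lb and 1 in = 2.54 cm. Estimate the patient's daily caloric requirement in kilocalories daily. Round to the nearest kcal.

Convert to metric: weight = 240 ÷ 2.2 = 109.0909 kg; height = 59 × 2.54 = 149.86 cm.
Mifflin-St Jeor (male): BMR = 10(109.0909) + 6.25(149.86) − 5(38) + 5 = 1090.9091 + 936.625 − 190 + 5 = 1842.5341 kcal/day.
TEE = BMR × activity factor = 1842.5341 × 1.45 = 2671.6744 kcal/day.

2672 kilocalories daily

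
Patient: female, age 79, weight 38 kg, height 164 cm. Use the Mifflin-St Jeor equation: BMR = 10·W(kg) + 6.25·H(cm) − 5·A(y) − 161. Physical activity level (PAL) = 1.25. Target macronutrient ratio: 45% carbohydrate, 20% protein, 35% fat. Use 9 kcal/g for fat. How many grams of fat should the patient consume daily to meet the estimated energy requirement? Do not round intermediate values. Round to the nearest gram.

41 g/day

Mifflin-St Jeor (female): BMR = 10(38) + 6.25(164) − 5(79) − 161 = 380 + 1025 − 395 − 161 = 849 kcal/day.
TEE = 849 × 1.25 = 1061.25 kcal/day.
Fat energy = 35% × 1061.25 = 371.4375 kcal.
Fat = 371.4375 ÷ 9 kcal/g = 41.2708 g.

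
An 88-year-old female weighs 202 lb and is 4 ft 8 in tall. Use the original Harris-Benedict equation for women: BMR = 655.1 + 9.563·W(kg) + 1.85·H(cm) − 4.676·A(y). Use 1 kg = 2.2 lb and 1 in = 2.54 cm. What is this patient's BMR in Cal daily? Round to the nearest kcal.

1385 Cal daily

Convert to metric: weight = 202 ÷ 2.2 = 91.8182 kg; height = (4×12 + 8) × 2.54 = 56 × 2.54 = 142.24 cm.
Harris-Benedict: BMR = 655.1 + 9.563(91.8182) + 1.85(142.24) − 4.676(88) = 1384.8133 kcal/day.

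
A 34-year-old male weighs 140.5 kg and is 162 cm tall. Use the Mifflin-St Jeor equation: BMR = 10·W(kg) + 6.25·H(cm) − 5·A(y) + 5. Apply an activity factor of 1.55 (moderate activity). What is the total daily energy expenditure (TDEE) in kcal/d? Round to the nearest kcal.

3491 kcal/d

Mifflin-St Jeor (male): BMR = 10(140.5) + 6.25(162) − 5(34) + 5 = 1405 + 1012.5 − 170 + 5 = 2252.5 kcal/day.
TEE = BMR × activity factor = 2252.5 × 1.55 = 3491.375 kcal/day.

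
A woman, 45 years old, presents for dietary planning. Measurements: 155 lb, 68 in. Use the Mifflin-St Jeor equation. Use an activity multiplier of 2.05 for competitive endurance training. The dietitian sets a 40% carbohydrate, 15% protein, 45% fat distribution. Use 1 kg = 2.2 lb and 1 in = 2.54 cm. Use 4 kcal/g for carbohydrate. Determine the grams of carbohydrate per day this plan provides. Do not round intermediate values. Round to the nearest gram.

287 g/day

Convert to metric: weight = 155 ÷ 2.2 = 70.4545 kg; height = 68 × 2.54 = 172.72 cm.
Mifflin-St Jeor (female): BMR = 10(70.4545) + 6.25(172.72) − 5(45) − 161 = 704.5455 + 1079.5 − 225 − 161 = 1398.0455 kcal/day.
TEE = 1398.0455 × 2.05 = 2865.9932 kcal/day.
Carbohydrate energy = 40% × 2865.9932 = 1146.3973 kcal.
Carbohydrate = 1146.3973 ÷ 4 kcal/g = 286.5993 g.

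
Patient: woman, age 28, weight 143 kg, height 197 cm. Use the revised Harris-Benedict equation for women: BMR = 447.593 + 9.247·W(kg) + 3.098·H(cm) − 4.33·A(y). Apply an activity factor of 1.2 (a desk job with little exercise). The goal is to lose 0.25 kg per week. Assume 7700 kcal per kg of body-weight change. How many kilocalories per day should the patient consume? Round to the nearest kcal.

Harris-Benedict: BMR = 447.593 + 9.247(143) + 3.098(197) − 4.33(28) = 2258.98 kcal/day.
TEE = 2258.98 × 1.2 = 2710.776 kcal/day.
Required daily deficit = 0.25 × 7700 ÷ 7 = 275 kcal/day.
Target intake = 2710.776 − 275 = 2435.776 kcal/day.

2436 kilocalories per day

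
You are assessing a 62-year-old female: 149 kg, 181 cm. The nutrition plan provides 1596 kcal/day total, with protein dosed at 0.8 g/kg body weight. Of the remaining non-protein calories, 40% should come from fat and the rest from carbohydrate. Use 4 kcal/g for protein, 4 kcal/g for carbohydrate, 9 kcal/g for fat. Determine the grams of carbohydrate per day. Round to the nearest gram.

168 g/day

Protein = 0.8 × 149 = 119.2 g → 119.2 × 4 = 476.8 kcal.
Non-protein calories = 1596 − 476.8 = 1119.2 kcal.
Fat: 40% × 1119.2 = 447.68 kcal; carbohydrate: 671.52 kcal.
Carbohydrate: 671.52 kcal ÷ 4 kcal/g = 167.88 g.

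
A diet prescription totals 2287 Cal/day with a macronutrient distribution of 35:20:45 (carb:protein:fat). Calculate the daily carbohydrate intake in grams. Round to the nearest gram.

Carbohydrate energy = 35% × 2287 = 800.45 kcal.
At 4 kcal/g: 800.45 ÷ 4 = 200.1125 g.

200 g/day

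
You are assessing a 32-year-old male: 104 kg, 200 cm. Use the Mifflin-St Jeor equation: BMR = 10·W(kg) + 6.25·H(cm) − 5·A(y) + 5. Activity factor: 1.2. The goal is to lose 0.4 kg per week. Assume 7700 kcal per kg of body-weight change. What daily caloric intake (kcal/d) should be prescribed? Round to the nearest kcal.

2122 kcal/d

Mifflin-St Jeor (male): BMR = 10(104) + 6.25(200) − 5(32) + 5 = 1040 + 1250 − 160 + 5 = 2135 kcal/day.
TEE = 2135 × 1.2 = 2562 kcal/day.
Required daily deficit = 0.4 × 7700 ÷ 7 = 440 kcal/day.
Target intake = 2562 − 440 = 2122 kcal/day.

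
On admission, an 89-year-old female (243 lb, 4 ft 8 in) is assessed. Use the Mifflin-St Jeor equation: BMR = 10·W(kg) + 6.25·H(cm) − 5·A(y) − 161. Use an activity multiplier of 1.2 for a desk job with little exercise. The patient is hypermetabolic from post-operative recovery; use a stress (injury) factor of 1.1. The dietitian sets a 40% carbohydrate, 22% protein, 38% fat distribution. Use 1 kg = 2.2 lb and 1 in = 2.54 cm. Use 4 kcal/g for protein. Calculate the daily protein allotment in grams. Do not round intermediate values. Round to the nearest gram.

Convert to metric: weight = 243 ÷ 2.2 = 110.4545 kg; height = (4×12 + 8) × 2.54 = 56 × 2.54 = 142.24 cm.
Mifflin-St Jeor (female): BMR = 10(110.4545) + 6.25(142.24) − 5(89) − 161 = 1104.5455 + 889 − 445 − 161 = 1387.5455 kcal/day.
TEE = 1387.5455 × 1.2 = 1665.0545 kcal/day.
With stress factor 1.1: 1665.0545 × 1.1 = 1831.56 kcal/day.
Protein energy = 22% × 1831.56 = 402.9432 kcal.
Protein = 402.9432 ÷ 4 kcal/g = 100.7358 g.

101 g/day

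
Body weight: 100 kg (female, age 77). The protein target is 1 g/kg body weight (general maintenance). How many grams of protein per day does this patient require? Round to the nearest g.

Protein = 1 g/kg × 100 kg = 100 g/day.

100 g/day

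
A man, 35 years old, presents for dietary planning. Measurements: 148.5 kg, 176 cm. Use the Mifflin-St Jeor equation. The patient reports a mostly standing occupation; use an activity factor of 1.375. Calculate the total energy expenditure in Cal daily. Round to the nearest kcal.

3321 Cal daily

Mifflin-St Jeor (male): BMR = 10(148.5) + 6.25(176) − 5(35) + 5 = 1485 + 1100 − 175 + 5 = 2415 kcal/day.
TEE = BMR × activity factor = 2415 × 1.375 = 3320.625 kcal/day.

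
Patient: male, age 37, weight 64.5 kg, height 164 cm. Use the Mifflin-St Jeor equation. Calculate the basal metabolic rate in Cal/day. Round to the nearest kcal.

Mifflin-St Jeor (male): BMR = 10(64.5) + 6.25(164) − 5(37) + 5 = 645 + 1025 − 185 + 5 = 1490 kcal/day.

1490 Cal/day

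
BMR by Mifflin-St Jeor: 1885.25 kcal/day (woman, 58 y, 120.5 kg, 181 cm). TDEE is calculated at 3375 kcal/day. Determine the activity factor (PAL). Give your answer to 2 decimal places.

1.79

Activity factor = TEE ÷ BMR = 3375 ÷ 1885.25 = 1.79.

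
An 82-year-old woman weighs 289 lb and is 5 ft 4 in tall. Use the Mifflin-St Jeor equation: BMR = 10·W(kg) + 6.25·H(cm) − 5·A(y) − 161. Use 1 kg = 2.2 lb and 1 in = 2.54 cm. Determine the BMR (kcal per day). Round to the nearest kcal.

Convert to metric: weight = 289 ÷ 2.2 = 131.3636 kg; height = (5×12 + 4) × 2.54 = 64 × 2.54 = 162.56 cm.
Mifflin-St Jeor (female): BMR = 10(131.3636) + 6.25(162.56) − 5(82) − 161 = 1313.6364 + 1016 − 410 − 161 = 1758.6364 kcal/day.

1759 kcal per day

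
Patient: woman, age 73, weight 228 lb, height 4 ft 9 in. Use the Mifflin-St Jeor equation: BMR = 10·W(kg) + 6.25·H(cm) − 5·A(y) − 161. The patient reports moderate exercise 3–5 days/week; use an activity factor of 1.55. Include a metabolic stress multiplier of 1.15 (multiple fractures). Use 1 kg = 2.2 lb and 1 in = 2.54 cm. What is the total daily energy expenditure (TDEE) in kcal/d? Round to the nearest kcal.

Convert to metric: weight = 228 ÷ 2.2 = 103.6364 kg; height = (4×12 + 9) × 2.54 = 57 × 2.54 = 144.78 cm.
Mifflin-St Jeor (female): BMR = 10(103.6364) + 6.25(144.78) − 5(73) − 161 = 1036.3636 + 904.875 − 365 − 161 = 1415.2386 kcal/day.
TEE = BMR × activity factor = 1415.2386 × 1.55 = 2193.6199 kcal/day.
Apply stress factor: 2193.6199 × 1.15 = 2522.6629 kcal/day.

2523 kcal/d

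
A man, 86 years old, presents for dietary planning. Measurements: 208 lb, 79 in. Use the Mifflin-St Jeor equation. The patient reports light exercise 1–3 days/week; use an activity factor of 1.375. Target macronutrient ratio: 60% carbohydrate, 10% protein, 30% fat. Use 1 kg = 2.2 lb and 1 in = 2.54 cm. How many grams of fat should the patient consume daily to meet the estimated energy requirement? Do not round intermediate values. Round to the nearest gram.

81 g/day

Convert to metric: weight = 208 ÷ 2.2 = 94.5455 kg; height = 79 × 2.54 = 200.66 cm.
Mifflin-St Jeor (male): BMR = 10(94.5455) + 6.25(200.66) − 5(86) + 5 = 945.4545 + 1254.125 − 430 + 5 = 1774.5795 kcal/day.
TEE = 1774.5795 × 1.375 = 2440.0469 kcal/day.
Fat energy = 30% × 2440.0469 = 732.0141 kcal.
Fat = 732.0141 ÷ 9 kcal/g = 81.3349 g.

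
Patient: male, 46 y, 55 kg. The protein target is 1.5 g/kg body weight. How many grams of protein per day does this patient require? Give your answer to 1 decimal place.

82.5 g/day

Protein = 1.5 g/kg × 55 kg = 82.5 g/day.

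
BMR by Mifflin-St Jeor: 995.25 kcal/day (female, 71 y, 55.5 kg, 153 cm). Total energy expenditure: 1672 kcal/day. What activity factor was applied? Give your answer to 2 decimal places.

Activity factor = TEE ÷ BMR = 1672 ÷ 995.25 = 1.68.

1.68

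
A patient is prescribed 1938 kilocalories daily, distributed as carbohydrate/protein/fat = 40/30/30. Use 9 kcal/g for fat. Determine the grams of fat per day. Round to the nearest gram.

65 g/day

Fat energy = 30% × 1938 = 581.4 kcal.
At 9 kcal/g: 581.4 ÷ 9 = 64.6 g.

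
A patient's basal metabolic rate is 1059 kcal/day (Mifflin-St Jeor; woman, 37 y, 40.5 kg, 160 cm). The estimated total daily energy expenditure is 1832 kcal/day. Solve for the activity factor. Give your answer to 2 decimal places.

1.73

Activity factor = TEE ÷ BMR = 1832 ÷ 1059 = 1.73.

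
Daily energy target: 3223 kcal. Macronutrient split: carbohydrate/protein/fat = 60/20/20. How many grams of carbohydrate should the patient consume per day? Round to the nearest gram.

Carbohydrate energy = 60% × 3223 = 1933.8 kcal.
At 4 kcal/g: 1933.8 ÷ 4 = 483.45 g.

483 g/day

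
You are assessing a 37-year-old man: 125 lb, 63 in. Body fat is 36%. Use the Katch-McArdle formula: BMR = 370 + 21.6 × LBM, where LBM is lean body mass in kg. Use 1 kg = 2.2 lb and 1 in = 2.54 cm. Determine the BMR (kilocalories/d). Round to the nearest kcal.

Convert to metric: weight = 125 ÷ 2.2 = 56.8182 kg; height = 63 × 2.54 = 160.02 cm.
LBM = 56.8182 × (1 − 0.36) = 36.3636 kg. Katch-McArdle: BMR = 370 + 21.6 × 36.3636 = 1155.4545 kcal/day.

1155 kilocalories/d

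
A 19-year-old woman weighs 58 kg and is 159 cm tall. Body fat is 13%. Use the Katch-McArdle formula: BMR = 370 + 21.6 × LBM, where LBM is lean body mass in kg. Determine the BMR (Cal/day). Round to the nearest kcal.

LBM = 58 × (1 − 0.13) = 50.46 kg. Katch-McArdle: BMR = 370 + 21.6 × 50.46 = 1459.936 kcal/day.

1460 Cal/day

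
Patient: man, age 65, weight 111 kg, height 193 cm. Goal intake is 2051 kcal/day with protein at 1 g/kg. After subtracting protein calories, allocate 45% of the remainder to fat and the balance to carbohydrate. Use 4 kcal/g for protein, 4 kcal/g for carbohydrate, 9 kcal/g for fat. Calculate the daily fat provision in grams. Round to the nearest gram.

Protein = 1 × 111 = 111 g → 111 × 4 = 444 kcal.
Non-protein calories = 2051 − 444 = 1607 kcal.
Fat: 45% × 1607 = 723.15 kcal; carbohydrate: 883.85 kcal.
Fat: 723.15 kcal ÷ 9 kcal/g = 80.35 g.

80 g/day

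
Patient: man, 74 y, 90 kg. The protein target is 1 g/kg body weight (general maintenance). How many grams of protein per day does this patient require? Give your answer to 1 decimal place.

Protein = 1 g/kg × 90 kg = 90 g/day.

90.0 g/day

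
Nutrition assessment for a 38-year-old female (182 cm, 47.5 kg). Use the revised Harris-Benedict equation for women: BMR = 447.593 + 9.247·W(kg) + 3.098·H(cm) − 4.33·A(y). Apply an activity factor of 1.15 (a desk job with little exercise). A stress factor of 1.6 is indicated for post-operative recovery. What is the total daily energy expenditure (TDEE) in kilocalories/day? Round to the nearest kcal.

Harris-Benedict: BMR = 447.593 + 9.247(47.5) + 3.098(182) − 4.33(38) = 1286.1215 kcal/day.
TEE = BMR × activity factor = 1286.1215 × 1.15 = 1479.0397 kcal/day.
Apply stress factor: 1479.0397 × 1.6 = 2366.4636 kcal/day.

2366 kilocalories/day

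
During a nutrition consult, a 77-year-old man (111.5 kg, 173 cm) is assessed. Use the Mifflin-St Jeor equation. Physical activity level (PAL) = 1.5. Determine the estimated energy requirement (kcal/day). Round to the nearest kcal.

Mifflin-St Jeor (male): BMR = 10(111.5) + 6.25(173) − 5(77) + 5 = 1115 + 1081.25 − 385 + 5 = 1816.25 kcal/day.
TEE = BMR × activity factor = 1816.25 × 1.5 = 2724.375 kcal/day.

2724 kcal/day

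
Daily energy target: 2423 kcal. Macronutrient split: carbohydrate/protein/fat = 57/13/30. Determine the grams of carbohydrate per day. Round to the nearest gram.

Carbohydrate energy = 57% × 2423 = 1381.11 kcal.
At 4 kcal/g: 1381.11 ÷ 4 = 345.2775 g.

345 g/day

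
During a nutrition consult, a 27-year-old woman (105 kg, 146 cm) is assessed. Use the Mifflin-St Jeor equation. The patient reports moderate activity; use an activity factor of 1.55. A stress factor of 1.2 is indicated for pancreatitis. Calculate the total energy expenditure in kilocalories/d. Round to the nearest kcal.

3100 kilocalories/d

Mifflin-St Jeor (female): BMR = 10(105) + 6.25(146) − 5(27) − 161 = 1050 + 912.5 − 135 − 161 = 1666.5 kcal/day.
TEE = BMR × activity factor = 1666.5 × 1.55 = 2583.075 kcal/day.
Apply stress factor: 2583.075 × 1.2 = 3099.69 kcal/day.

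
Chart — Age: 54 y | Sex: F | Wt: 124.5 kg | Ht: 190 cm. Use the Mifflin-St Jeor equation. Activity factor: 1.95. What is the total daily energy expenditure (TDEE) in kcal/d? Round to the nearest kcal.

Mifflin-St Jeor (female): BMR = 10(124.5) + 6.25(190) − 5(54) − 161 = 1245 + 1187.5 − 270 − 161 = 2001.5 kcal/day.
TEE = BMR × activity factor = 2001.5 × 1.95 = 3902.925 kcal/day.

3903 kcal/d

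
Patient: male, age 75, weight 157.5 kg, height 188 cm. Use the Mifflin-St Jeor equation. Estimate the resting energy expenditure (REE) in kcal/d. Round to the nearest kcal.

Mifflin-St Jeor (male): BMR = 10(157.5) + 6.25(188) − 5(75) + 5 = 1575 + 1175 − 375 + 5 = 2380 kcal/day.

2380 kcal/d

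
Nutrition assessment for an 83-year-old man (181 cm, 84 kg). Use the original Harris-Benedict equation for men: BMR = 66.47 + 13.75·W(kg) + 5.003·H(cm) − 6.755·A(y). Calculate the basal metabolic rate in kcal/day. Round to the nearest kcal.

Harris-Benedict: BMR = 66.47 + 13.75(84) + 5.003(181) − 6.755(83) = 1566.348 kcal/day.

1566 kcal/day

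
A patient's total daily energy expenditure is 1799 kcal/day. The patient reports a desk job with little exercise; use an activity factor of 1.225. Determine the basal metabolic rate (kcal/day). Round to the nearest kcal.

1469 kcal/day

BMR = TEE ÷ activity factor = 1799 ÷ 1.225 = 1468.5714 kcal/day.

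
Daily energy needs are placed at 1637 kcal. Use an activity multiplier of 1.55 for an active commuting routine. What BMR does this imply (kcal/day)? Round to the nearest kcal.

BMR = TEE ÷ activity factor = 1637 ÷ 1.55 = 1056.129 kcal/day.

1056 kcal/day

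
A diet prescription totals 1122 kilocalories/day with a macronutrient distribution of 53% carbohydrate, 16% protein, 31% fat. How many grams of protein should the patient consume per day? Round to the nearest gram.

Protein energy = 16% × 1122 = 179.52 kcal.
At 4 kcal/g: 179.52 ÷ 4 = 44.88 g.

45 g/day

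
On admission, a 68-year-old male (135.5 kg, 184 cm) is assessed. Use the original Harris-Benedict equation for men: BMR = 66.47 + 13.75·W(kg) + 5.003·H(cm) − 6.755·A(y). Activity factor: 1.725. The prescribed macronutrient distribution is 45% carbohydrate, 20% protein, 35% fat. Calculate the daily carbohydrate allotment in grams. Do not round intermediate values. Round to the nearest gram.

464 g/day

Harris-Benedict: BMR = 66.47 + 13.75(135.5) + 5.003(184) − 6.755(68) = 2390.807 kcal/day.
TEE = 2390.807 × 1.725 = 4124.1421 kcal/day.
Carbohydrate energy = 45% × 4124.1421 = 1855.8639 kcal.
Carbohydrate = 1855.8639 ÷ 4 kcal/g = 463.966 g.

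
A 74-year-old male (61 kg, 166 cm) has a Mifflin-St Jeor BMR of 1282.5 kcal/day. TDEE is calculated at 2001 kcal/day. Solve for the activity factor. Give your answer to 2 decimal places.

1.56

Activity factor = TEE ÷ BMR = 2001 ÷ 1282.5 = 1.56.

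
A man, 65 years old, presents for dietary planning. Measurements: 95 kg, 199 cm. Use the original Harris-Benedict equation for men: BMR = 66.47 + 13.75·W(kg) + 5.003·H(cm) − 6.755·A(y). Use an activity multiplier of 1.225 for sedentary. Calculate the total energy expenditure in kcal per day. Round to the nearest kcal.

Harris-Benedict: BMR = 66.47 + 13.75(95) + 5.003(199) − 6.755(65) = 1929.242 kcal/day.
TEE = BMR × activity factor = 1929.242 × 1.225 = 2363.3215 kcal/day.

2363 kcal per day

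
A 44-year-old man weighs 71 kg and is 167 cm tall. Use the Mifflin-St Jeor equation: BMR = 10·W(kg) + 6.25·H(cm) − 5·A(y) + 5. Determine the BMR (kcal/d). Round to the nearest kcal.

Mifflin-St Jeor (male): BMR = 10(71) + 6.25(167) − 5(44) + 5 = 710 + 1043.75 − 220 + 5 = 1538.75 kcal/day.

1539 kcal/d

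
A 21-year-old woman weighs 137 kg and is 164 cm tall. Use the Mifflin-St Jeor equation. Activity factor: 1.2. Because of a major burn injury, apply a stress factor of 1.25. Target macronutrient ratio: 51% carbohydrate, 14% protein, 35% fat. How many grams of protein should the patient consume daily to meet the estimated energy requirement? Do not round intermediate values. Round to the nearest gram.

112 g/day

Mifflin-St Jeor (female): BMR = 10(137) + 6.25(164) − 5(21) − 161 = 1370 + 1025 − 105 − 161 = 2129 kcal/day.
TEE = 2129 × 1.2 = 2554.8 kcal/day.
With stress factor 1.25: 2554.8 × 1.25 = 3193.5 kcal/day.
Protein energy = 14% × 3193.5 = 447.09 kcal.
Protein = 447.09 ÷ 4 kcal/g = 111.7725 g.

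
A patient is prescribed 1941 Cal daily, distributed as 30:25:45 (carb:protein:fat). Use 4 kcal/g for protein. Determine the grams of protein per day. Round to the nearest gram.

121 g/day

Protein energy = 25% × 1941 = 485.25 kcal.
At 4 kcal/g: 485.25 ÷ 4 = 121.3125 g.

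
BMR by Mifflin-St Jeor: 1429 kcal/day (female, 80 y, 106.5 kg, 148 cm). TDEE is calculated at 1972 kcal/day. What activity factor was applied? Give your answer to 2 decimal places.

Activity factor = TEE ÷ BMR = 1972 ÷ 1429 = 1.38.

1.38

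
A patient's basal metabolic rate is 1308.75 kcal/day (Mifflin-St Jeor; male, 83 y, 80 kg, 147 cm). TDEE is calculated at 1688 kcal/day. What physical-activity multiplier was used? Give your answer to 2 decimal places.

Activity factor = TEE ÷ BMR = 1688 ÷ 1308.75 = 1.29.

1.29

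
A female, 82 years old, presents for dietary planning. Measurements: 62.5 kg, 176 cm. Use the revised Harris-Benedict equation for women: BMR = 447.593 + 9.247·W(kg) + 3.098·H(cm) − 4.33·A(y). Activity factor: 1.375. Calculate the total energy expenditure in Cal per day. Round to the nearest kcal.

Harris-Benedict: BMR = 447.593 + 9.247(62.5) + 3.098(176) − 4.33(82) = 1215.7185 kcal/day.
TEE = BMR × activity factor = 1215.7185 × 1.375 = 1671.6129 kcal/day.

1672 Cal per day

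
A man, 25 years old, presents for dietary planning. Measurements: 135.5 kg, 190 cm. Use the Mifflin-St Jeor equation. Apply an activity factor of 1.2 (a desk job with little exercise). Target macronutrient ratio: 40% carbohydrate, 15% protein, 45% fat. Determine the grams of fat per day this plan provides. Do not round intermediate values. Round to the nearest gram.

Mifflin-St Jeor (male): BMR = 10(135.5) + 6.25(190) − 5(25) + 5 = 1355 + 1187.5 − 125 + 5 = 2422.5 kcal/day.
TEE = 2422.5 × 1.2 = 2907 kcal/day.
Fat energy = 45% × 2907 = 1308.15 kcal.
Fat = 1308.15 ÷ 9 kcal/g = 145.35 g.

145 g/day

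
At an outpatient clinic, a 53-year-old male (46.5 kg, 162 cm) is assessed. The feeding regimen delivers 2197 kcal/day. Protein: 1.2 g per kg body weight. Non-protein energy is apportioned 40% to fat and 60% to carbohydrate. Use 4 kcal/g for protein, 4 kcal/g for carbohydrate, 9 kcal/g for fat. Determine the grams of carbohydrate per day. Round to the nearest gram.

296 g/day

Protein = 1.2 × 46.5 = 55.8 g → 55.8 × 4 = 223.2 kcal.
Non-protein calories = 2197 − 223.2 = 1973.8 kcal.
Fat: 40% × 1973.8 = 789.52 kcal; carbohydrate: 1184.28 kcal.
Carbohydrate: 1184.28 kcal ÷ 4 kcal/g = 296.07 g.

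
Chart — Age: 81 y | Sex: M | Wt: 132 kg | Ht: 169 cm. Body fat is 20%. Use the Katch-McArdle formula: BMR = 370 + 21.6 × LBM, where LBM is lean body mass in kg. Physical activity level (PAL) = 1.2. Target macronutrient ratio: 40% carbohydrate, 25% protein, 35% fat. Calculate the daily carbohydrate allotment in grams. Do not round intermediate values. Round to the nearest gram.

LBM = 132 × (1 − 0.2) = 105.6 kg. Katch-McArdle: BMR = 370 + 21.6 × 105.6 = 2650.96 kcal/day.
TEE = 2650.96 × 1.2 = 3181.152 kcal/day.
Carbohydrate energy = 40% × 3181.152 = 1272.4608 kcal.
Carbohydrate = 1272.4608 ÷ 4 kcal/g = 318.1152 g.

318 g/day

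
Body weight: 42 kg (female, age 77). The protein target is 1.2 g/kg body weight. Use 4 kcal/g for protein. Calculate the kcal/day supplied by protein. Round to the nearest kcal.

202 kcal/day

Protein = 1.2 g/kg × 42 kg = 50.4 g/day.
Protein energy = 50.4 g × 4 kcal/g = 201.6 kcal/day.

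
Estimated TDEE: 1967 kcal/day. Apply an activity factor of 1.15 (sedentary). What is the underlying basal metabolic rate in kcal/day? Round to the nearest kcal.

1710 kcal/day

BMR = TEE ÷ activity factor = 1967 ÷ 1.15 = 1710.4348 kcal/day.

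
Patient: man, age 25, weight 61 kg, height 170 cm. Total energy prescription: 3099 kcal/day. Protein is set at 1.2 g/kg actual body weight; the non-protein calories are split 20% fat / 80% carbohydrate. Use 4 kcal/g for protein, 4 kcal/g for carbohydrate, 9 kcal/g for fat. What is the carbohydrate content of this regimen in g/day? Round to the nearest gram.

561 g/day

Protein = 1.2 × 61 = 73.2 g → 73.2 × 4 = 292.8 kcal.
Non-protein calories = 3099 − 292.8 = 2806.2 kcal.
Fat: 20% × 2806.2 = 561.24 kcal; carbohydrate: 2244.96 kcal.
Carbohydrate: 2244.96 kcal ÷ 4 kcal/g = 561.24 g.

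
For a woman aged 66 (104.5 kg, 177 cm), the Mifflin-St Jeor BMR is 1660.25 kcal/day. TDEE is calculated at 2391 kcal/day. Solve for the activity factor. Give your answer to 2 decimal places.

Activity factor = TEE ÷ BMR = 2391 ÷ 1660.25 = 1.44.

1.44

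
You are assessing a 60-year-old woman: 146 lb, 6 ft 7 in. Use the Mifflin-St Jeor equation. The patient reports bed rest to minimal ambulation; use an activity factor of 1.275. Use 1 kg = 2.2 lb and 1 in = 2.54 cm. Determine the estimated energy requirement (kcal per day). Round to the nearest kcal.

Convert to metric: weight = 146 ÷ 2.2 = 66.3636 kg; height = (6×12 + 7) × 2.54 = 79 × 2.54 = 200.66 cm.
Mifflin-St Jeor (female): BMR = 10(66.3636) + 6.25(200.66) − 5(60) − 161 = 663.6364 + 1254.125 − 300 − 161 = 1456.7614 kcal/day.
TEE = BMR × activity factor = 1456.7614 × 1.275 = 1857.3707 kcal/day.

1857 kcal per day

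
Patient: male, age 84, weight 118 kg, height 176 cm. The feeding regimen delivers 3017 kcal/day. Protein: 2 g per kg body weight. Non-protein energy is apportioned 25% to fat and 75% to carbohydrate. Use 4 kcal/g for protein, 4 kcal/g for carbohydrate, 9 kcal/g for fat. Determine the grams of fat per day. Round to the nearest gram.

Protein = 2 × 118 = 236 g → 236 × 4 = 944 kcal.
Non-protein calories = 3017 − 944 = 2073 kcal.
Fat: 25% × 2073 = 518.25 kcal; carbohydrate: 1554.75 kcal.
Fat: 518.25 kcal ÷ 9 kcal/g = 57.5833 g.

58 g/day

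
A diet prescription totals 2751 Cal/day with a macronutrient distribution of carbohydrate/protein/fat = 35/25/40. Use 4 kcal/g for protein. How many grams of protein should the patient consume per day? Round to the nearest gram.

Protein energy = 25% × 2751 = 687.75 kcal.
At 4 kcal/g: 687.75 ÷ 4 = 171.9375 g.

172 g/day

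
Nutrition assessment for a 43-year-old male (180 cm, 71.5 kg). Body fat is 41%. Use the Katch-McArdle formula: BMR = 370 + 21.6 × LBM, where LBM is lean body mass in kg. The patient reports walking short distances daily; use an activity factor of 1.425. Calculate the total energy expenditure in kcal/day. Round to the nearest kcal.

LBM = 71.5 × (1 − 0.41) = 42.185 kg. Katch-McArdle: BMR = 370 + 21.6 × 42.185 = 1281.196 kcal/day.
TEE = BMR × activity factor = 1281.196 × 1.425 = 1825.7043 kcal/day.

1826 kcal/day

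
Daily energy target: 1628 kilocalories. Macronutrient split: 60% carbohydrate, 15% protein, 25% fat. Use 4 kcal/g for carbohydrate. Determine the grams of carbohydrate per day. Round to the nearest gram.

244 g/day

Carbohydrate energy = 60% × 1628 = 976.8 kcal.
At 4 kcal/g: 976.8 ÷ 4 = 244.2 g.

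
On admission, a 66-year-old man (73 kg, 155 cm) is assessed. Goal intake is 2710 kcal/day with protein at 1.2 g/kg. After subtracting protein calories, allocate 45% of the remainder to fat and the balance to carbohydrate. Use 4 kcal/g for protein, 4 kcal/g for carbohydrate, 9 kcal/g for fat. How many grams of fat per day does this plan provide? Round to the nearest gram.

Protein = 1.2 × 73 = 87.6 g → 87.6 × 4 = 350.4 kcal.
Non-protein calories = 2710 − 350.4 = 2359.6 kcal.
Fat: 45% × 2359.6 = 1061.82 kcal; carbohydrate: 1297.78 kcal.
Fat: 1061.82 kcal ÷ 9 kcal/g = 117.98 g.

118 g/day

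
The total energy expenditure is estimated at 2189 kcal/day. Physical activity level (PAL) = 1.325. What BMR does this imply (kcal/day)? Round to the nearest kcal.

BMR = TEE ÷ activity factor = 2189 ÷ 1.325 = 1652.0755 kcal/day.

1652 kcal/day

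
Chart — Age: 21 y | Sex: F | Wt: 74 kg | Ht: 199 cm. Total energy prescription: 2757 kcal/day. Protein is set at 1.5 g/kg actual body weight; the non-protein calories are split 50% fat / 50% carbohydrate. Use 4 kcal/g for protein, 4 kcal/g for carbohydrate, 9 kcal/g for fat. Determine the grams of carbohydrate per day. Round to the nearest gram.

Protein = 1.5 × 74 = 111 g → 111 × 4 = 444 kcal.
Non-protein calories = 2757 − 444 = 2313 kcal.
Fat: 50% × 2313 = 1156.5 kcal; carbohydrate: 1156.5 kcal.
Carbohydrate: 1156.5 kcal ÷ 4 kcal/g = 289.125 g.

289 g/day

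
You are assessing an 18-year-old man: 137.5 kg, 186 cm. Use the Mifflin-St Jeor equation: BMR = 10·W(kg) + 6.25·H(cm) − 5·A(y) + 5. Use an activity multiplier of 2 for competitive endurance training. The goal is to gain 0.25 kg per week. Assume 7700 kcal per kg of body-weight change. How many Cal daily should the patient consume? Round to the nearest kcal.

5180 Cal daily

Mifflin-St Jeor (male): BMR = 10(137.5) + 6.25(186) − 5(18) + 5 = 1375 + 1162.5 − 90 + 5 = 2452.5 kcal/day.
TEE = 2452.5 × 2 = 4905 kcal/day.
Required daily surplus = 0.25 × 7700 ÷ 7 = 275 kcal/day.
Target intake = 4905 + 275 = 5180 kcal/day.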